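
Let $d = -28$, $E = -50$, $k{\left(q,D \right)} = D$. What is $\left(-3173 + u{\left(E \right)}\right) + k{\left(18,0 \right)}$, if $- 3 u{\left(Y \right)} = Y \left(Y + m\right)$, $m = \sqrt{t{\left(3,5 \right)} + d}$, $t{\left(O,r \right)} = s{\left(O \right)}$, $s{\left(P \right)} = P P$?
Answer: $- \frac{12019}{3} + \frac{50 i \sqrt{19}}{3} \approx -4006.3 + 72.648 i$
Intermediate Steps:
$s{\left(P \right)} = P^{2}$
$t{\left(O,r \right)} = O^{2}$
$m = i \sqrt{19}$ ($m = \sqrt{3^{2} - 28} = \sqrt{9 - 28} = \sqrt{-19} = i \sqrt{19} \approx 4.3589 i$)
$u{\left(Y \right)} = - \frac{Y \left(Y + i \sqrt{19}\right)}{3}$
$\left(-3173 + u{\left(E \right)}\right) + k{\left(18,0 \right)} = \left(-3173 - - \frac{50 \left(-50 + i \sqrt{19}\right)}{3}\right) + 0 = \left(-3173 - \left(\frac{2500}{3} - \frac{50 i \sqrt{19}}{3}\right)\right) + 0 = \left(- \frac{12019}{3} + \frac{50 i \sqrt{19}}{3}\right) + 0 = - \frac{12019}{3} + \frac{50 i \sqrt{19}}{3}$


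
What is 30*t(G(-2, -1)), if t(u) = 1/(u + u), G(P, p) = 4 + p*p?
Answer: 3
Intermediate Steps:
G(P, p) = 4 + p²
t(u) = 1/(2*u)
30*t(G(-2, -1)) = 30*(1/(2*(4 + (-1)²))) = 30*(1/(2*(4 + 1))) = 30*((½)/5) = 30*((½)*(⅕)) = 30*(⅒) = 3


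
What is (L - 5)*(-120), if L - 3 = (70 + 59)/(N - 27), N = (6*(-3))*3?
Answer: 3880/9 ≈ 431.11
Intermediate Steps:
N = -54 (N = -18*3 = -54)
L = 38/27 (L = 3 + (70 + 59)/(-54 - 27) = 3 + 129/(-81) = 3 + 129*(-1/81) = 3 - 43/27 = 38/27 ≈ 1.4074)
(L - 5)*(-120) = (38/27 - 5)*(-120) = -97/27*(-120) = 3880/9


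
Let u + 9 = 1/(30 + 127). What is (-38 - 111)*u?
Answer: 210388/157 ≈ 1340.1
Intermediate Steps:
u = -1412/157 (u = -9 + 1/(30 + 127) = -9 + 1/157 = -1412/157 ≈ -8.9936)
(-38 - 111)*u = (-38 - 111)*(-1412/157) = -149*(-1412/157) = 210388/157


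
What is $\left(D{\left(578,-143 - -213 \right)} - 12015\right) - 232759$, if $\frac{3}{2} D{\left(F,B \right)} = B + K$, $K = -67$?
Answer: $-244772$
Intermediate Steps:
$D{\left(F,B \right)} = - \frac{134}{3} + \frac{2 B}{3}$ ($D{\left(F,B \right)} = \frac{2 \left(B - 67\right)}{3} = \frac{2 \left(-67 + B\right)}{3} = - \frac{134}{3} + \frac{2 B}{3}$)
$\left(D{\left(578,-143 - -213 \right)} - 12015\right) - 232759 = \left(\left(- \frac{134}{3} + \frac{2 \left(-143 - -213\right)}{3}\right) - 12015\right) - 232759 = \left(\left(- \frac{134}{3} + \frac{2 \left(-143 + 213\right)}{3}\right) - 12015\right) - 232759 = \left(\left(- \frac{134}{3} + \frac{2}{3} \cdot 70\right) - 12015\right) - 232759 = \left(\left(- \frac{134}{3} + \frac{140}{3}\right) - 12015\right) - 232759 = \left(2 - 12015\right) - 232759 = -12013 - 232759 = -244772$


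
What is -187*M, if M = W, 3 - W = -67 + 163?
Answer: 17391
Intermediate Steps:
W = -93 (W = 3 - (-67 + 163) = 3 - 1*96 = 3 - 96 = -93)
M = -93
-187*M = -187*(-93) = 17391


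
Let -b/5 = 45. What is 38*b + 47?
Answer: -8503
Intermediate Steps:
b = -225 (b = -5*45 = -225)
38*b + 47 = 38*(-225) + 47 = -8550 + 47 = -8503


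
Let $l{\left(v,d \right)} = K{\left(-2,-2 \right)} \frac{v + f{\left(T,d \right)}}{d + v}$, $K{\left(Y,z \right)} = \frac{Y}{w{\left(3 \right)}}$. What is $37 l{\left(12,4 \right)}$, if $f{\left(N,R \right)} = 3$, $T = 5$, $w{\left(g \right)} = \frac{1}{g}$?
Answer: $- \frac{1665}{8} \approx -208.13$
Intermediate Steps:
$K{\left(Y,z \right)} = 3 Y$ ($K{\left(Y,z \right)} = \frac{Y}{\frac{1}{3}} = Y \frac{1}{\frac{1}{3}} = Y 3 = 3 Y$)
$l{\left(v,d \right)} = - \frac{6 \left(3 + v\right)}{d + v}$ ($l{\left(v,d \right)} = 3 \left(-2\right) \frac{v + 3}{d + v} = - 6 \frac{3 + v}{d + v} = - \frac{6 \left(3 + v\right)}{d + v}$)
$37 l{\left(12,4 \right)} = 37 \frac{6 \left(-3 - 12\right)}{4 + 12} = 37 \frac{6 \left(-3 - 12\right)}{16} = 37 \cdot 6 \cdot \frac{1}{16} \left(-15\right) = 37 \left(- \frac{45}{8}\right) = - \frac{1665}{8}$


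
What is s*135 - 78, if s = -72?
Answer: -9798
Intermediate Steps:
s*135 - 78 = -72*135 - 78 = -9720 - 78 = -9798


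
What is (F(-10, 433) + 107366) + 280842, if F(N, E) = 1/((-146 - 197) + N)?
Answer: 137037423/353 ≈ 3.8821e+5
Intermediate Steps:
F(N, E) = 1/(-343 + N)
(F(-10, 433) + 107366) + 280842 = (1/(-343 - 10) + 107366) + 280842 = (1/(-353) + 107366) + 280842 = (-1/353 + 107366) + 280842 = 37900197/353 + 280842 = 137037423/353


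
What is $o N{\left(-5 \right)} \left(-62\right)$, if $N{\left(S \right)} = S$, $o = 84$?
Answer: $26040$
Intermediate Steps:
$o N{\left(-5 \right)} \left(-62\right) = 84 \left(-5\right) \left(-62\right) = \left(-420\right) \left(-62\right) = 26040$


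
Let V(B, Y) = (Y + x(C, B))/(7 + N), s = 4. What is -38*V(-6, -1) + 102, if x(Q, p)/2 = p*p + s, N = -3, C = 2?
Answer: -1297/2 ≈ -648.50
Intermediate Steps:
x(Q, p) = 8 + 2*p² (x(Q, p) = 2*(p*p + 4) = 2*(p² + 4) = 2*(4 + p²) = 8 + 2*p²)
V(B, Y) = 2 + B²/2 + Y/4 (V(B, Y) = (Y + (8 + 2*B²))/(7 - 3) = (8 + Y + 2*B²)/4 = (8 + Y + 2*B²)*(¼) = 2 + B²/2 + Y/4)
-38*V(-6, -1) + 102 = -38*(2 + (½)*(-6)² + (¼)*(-1)) + 102 = -38*(2 + (½)*36 - ¼) + 102 = -38*(2 + 18 - ¼) + 102 = -38*79/4 + 102 = -1501/2 + 102 = -1297/2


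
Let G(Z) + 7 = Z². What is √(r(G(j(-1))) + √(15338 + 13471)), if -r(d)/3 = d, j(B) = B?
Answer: √(18 + 3*√3201) ≈ 13.702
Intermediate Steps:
G(Z) = -7 + Z²
r(d) = -3*d
√(r(G(j(-1))) + √(15338 + 13471)) = √(-3*(-7 + (-1)²) + √(15338 + 13471)) = √(-3*(-7 + 1) + √28809) = √(-3*(-6) + 3*√3201) = √(18 + 3*√3201)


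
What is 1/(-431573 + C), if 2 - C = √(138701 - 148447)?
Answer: I/(√9746 - 431571*I) ≈ -2.3171e-6 + 5.3004e-10*I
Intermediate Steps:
C = 2 - I*√9746 (C = 2 - √(138701 - 148447) = 2 - √(-9746) = 2 - I*√9746 ≈ 2.0 - 98.722*I)
1/(-431573 + C) = 1/(-431573 + (2 - I*√9746)) = 1/(-431571 - I*√9746)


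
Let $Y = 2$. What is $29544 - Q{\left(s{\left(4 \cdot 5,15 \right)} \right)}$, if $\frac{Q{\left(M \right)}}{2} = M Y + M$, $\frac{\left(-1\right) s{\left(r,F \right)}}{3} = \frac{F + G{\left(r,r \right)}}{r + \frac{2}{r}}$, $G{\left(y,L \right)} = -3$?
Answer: $\frac{1980168}{67} \approx 29555.0$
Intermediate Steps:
$s{\left(r,F \right)} = - \frac{3 \left(-3 + F\right)}{r + \frac{2}{r}}$ ($s{\left(r,F \right)} = - 3 \frac{F - 3}{r + \frac{2}{r}} = - 3 \frac{-3 + F}{r + \frac{2}{r}} = - \frac{3 \left(-3 + F\right)}{r + \frac{2}{r}}$)
$Q{\left(M \right)} = 6 M$ ($Q{\left(M \right)} = 2 \left(M 2 + M\right) = 2 \left(2 M + M\right) = 2 \cdot 3 M = 6 M$)
$29544 - Q{\left(s{\left(4 \cdot 5,15 \right)} \right)} = 29544 - 6 \frac{3 \cdot 4 \cdot 5 \left(3 - 15\right)}{2 + \left(4 \cdot 5\right)^{2}} = 29544 - 6 \cdot 3 \cdot 20 \frac{1}{2 + 20^{2}} \left(3 - 15\right) = 29544 - 6 \cdot 3 \cdot 20 \frac{1}{2 + 400} \left(-12\right) = 29544 - 6 \cdot 3 \cdot 20 \cdot \frac{1}{402} \left(-12\right) = 29544 - 6 \left(- \frac{120}{67}\right) = 29544 - - \frac{720}{67} = 29544 + \frac{720}{67} = \frac{1980168}{67}$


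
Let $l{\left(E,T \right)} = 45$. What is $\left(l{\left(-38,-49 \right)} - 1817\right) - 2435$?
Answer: $-4207$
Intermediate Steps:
$\left(l{\left(-38,-49 \right)} - 1817\right) - 2435 = \left(45 - 1817\right) - 2435 = -1772 - 2435 = -4207$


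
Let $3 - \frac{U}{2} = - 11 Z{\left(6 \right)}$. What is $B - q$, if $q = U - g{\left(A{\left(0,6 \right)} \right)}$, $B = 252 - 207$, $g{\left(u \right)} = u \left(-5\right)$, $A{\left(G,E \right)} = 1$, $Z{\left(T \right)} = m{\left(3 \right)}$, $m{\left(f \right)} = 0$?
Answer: $34$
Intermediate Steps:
$Z{\left(T \right)} = 0$
$g{\left(u \right)} = - 5 u$
$B = 45$
$U = 6$ ($U = 6 - 2 \left(\left(-11\right) 0\right) = 6 - 0 = 6 + 0 = 6$)
$q = 11$ ($q = 6 - \left(-5\right) 1 = 6 - -5 = 6 + 5 = 11$)
$B - q = 45 - 11 = 34$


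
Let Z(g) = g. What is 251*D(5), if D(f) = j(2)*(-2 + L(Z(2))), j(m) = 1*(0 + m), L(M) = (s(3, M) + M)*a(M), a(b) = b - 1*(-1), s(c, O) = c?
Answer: 6526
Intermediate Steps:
a(b) = 1 + b (a(b) = b + 1 = 1 + b)
L(M) = (1 + M)*(3 + M) (L(M) = (3 + M)*(1 + M) = (1 + M)*(3 + M))
j(m) = m (j(m) = 1*m = m)
D(f) = 26 (D(f) = 2*(-2 + (1 + 2)*(3 + 2)) = 2*(-2 + 3*5) = 2*(-2 + 15) = 2*13 = 26)
251*D(5) = 251*26 = 6526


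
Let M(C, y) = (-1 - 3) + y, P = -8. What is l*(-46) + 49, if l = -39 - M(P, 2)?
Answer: 1751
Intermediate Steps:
M(C, y) = -4 + y
l = -37 (l = -39 - (-4 + 2) = -39 - 1*(-2) = -39 + 2 = -37)
l*(-46) + 49 = -37*(-46) + 49 = 1702 + 49 = 1751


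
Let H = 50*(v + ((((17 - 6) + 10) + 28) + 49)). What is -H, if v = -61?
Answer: -1850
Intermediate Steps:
H = 1850 (H = 50*(-61 + ((((17 - 6) + 10) + 28) + 49)) = 50*(-61 + (((11 + 10) + 28) + 49)) = 50*(-61 + ((21 + 28) + 49)) = 50*(-61 + (49 + 49)) = 50*(-61 + 98) = 50*37 = 1850)
-H = -1*1850 = -1850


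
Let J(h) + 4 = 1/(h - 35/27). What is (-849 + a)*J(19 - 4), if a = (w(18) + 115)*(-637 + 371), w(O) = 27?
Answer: 56116313/370 ≈ 1.5167e+5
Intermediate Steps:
J(h) = -4 + 1/(-35/27 + h) (J(h) = -4 + 1/(h - 35/27) = -4 + 1/(-35/27 + h))
a = -37772 (a = (27 + 115)*(-637 + 371) = 142*(-266) = -37772)
(-849 + a)*J(19 - 4) = (-849 - 37772)*((167 - 108*(19 - 4))/(-35 + 27*(19 - 4))) = -38621*(167 - 108*15)/(-35 + 27*15) = -38621*(167 - 1620)/(-35 + 405) = -38621*(-1453)/370 = -38621*(-1453/370) = 56116313/370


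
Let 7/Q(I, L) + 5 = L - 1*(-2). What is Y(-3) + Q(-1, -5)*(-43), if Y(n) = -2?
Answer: 285/8 ≈ 35.625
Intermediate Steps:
Q(I, L) = 7/(-3 + L) (Q(I, L) = 7/(-5 + (L - 1*(-2))) = 7/(-5 + (L + 2)) = 7/(-5 + (2 + L)) = 7/(-3 + L))
Y(-3) + Q(-1, -5)*(-43) = -2 + (7/(-3 - 5))*(-43) = -2 + (7/(-8))*(-43) = -2 + (7*(-1/8))*(-43) = -2 - 7/8*(-43) = -2 + 301/8 = 285/8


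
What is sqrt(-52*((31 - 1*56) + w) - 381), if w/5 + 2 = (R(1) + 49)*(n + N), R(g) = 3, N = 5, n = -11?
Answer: sqrt(82559) ≈ 287.33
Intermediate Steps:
w = -1570 (w = -10 + 5*((3 + 49)*(-11 + 5)) = -10 + 5*(52*(-6)) = -10 + 5*(-312) = -10 - 1560 = -1570)
sqrt(-52*((31 - 1*56) + w) - 381) = sqrt(-52*((31 - 1*56) - 1570) - 381) = sqrt(-52*((31 - 56) - 1570) - 381) = sqrt(-52*(-25 - 1570) - 381) = sqrt(-52*(-1595) - 381) = sqrt(82940 - 381) = sqrt(82559)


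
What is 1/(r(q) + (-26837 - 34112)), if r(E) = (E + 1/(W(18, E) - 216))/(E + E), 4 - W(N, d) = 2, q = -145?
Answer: -62060/3782463909 ≈ -1.6407e-5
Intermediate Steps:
W(N, d) = 2 (W(N, d) = 4 - 1*2 = 4 - 2 = 2)
r(E) = (-1/214 + E)/(2*E) (r(E) = (E + 1/(2 - 216))/(E + E) = (E + 1/(-214))/((2*E)) = (E - 1/214)*(1/(2*E)) = (-1/214 + E)*(1/(2*E)) = (-1/214 + E)/(2*E))
1/(r(q) + (-26837 - 34112)) = 1/((1/428)*(-1 + 214*(-145))/(-145) + (-26837 - 34112)) = 1/((1/428)*(-1/145)*(-1 - 31030) - 60949) = 1/((1/428)*(-1/145)*(-31031) - 60949) = 1/(31031/62060 - 60949) = 1/(-3782463909/62060) = -62060/3782463909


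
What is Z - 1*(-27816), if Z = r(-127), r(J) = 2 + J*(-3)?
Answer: 28199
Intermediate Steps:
r(J) = 2 - 3*J
Z = 383 (Z = 2 - 3*(-127) = 2 + 381 = 383)
Z - 1*(-27816) = 383 - 1*(-27816) = 383 + 27816 = 28199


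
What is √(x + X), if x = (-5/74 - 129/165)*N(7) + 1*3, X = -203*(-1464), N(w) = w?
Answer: √4922906965570/4070 ≈ 545.15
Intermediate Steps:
X = 297192
x = -11989/4070 (x = (-5/74 - 129/165)*7 + 1*3 = (-5*1/74 - 129*1/165)*7 + 3 = (-5/74 - 43/55)*7 + 3 = -3457/4070*7 + 3 = -24199/4070 + 3 = -11989/4070 ≈ -2.9457)
√(x + X) = √(-11989/4070 + 297192) = √(1209559451/4070) = √4922906965570/4070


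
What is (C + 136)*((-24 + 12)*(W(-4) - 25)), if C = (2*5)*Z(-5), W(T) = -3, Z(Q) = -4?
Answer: 32256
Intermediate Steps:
C = -40 (C = (2*5)*(-4) = 10*(-4) = -40)
(C + 136)*((-24 + 12)*(W(-4) - 25)) = (-40 + 136)*((-24 + 12)*(-3 - 25)) = 96*(-12*(-28)) = 96*336 = 32256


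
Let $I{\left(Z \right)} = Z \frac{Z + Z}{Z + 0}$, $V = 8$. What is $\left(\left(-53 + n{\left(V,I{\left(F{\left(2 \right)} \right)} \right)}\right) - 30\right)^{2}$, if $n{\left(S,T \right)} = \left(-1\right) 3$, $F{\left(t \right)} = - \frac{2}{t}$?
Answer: $7396$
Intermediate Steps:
$I{\left(Z \right)} = 2 Z$ ($I{\left(Z \right)} = Z \frac{2 Z}{Z} = Z 2 = 2 Z$)
$n{\left(S,T \right)} = -3$
$\left(\left(-53 + n{\left(V,I{\left(F{\left(2 \right)} \right)} \right)}\right) - 30\right)^{2} = \left(\left(-53 - 3\right) - 30\right)^{2} = \left(-56 - 30\right)^{2} = \left(-86\right)^{2} = 7396$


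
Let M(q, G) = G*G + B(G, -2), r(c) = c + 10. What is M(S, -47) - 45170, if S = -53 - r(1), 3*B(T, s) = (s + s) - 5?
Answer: -42964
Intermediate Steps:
r(c) = 10 + c
B(T, s) = -5/3 + 2*s/3 (B(T, s) = ((s + s) - 5)/3 = (2*s - 5)/3 = (-5 + 2*s)/3 = -5/3 + 2*s/3)
S = -64 (S = -53 - (10 + 1) = -53 - 1*11 = -53 - 11 = -64)
M(q, G) = -3 + G² (M(q, G) = G*G + (-5/3 + (⅔)*(-2)) = G² + (-5/3 - 4/3) = G² - 3 = -3 + G²)
M(S, -47) - 45170 = (-3 + (-47)²) - 45170 = (-3 + 2209) - 45170 = 2206 - 45170 = -42964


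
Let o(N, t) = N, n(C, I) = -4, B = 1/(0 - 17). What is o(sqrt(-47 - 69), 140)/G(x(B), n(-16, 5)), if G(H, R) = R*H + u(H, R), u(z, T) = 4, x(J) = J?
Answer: 17*I*sqrt(29)/36 ≈ 2.543*I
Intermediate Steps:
B = -1/17 (B = 1/(-17) = -1/17 ≈ -0.058824)
G(H, R) = 4 + H*R (G(H, R) = R*H + 4 = H*R + 4 = 4 + H*R)
o(sqrt(-47 - 69), 140)/G(x(B), n(-16, 5)) = sqrt(-47 - 69)/(4 - 1/17*(-4)) = sqrt(-116)/(4 + 4/17) = (2*I*sqrt(29))/(72/17) = (2*I*sqrt(29))*(17/72) = 17*I*sqrt(29)/36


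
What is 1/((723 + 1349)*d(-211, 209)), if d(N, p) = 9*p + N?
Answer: 1/3460240 ≈ 2.8900e-7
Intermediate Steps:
d(N, p) = N + 9*p
1/((723 + 1349)*d(-211, 209)) = 1/((723 + 1349)*(-211 + 9*209)) = 1/(2072*(-211 + 1881)) = (1/2072)/1670 = (1/2072)*(1/1670) = 1/3460240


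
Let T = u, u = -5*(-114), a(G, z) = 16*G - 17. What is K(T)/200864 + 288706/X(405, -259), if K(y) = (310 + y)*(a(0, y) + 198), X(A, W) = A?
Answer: 3628446899/5084370 ≈ 713.65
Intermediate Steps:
a(G, z) = -17 + 16*G
u = 570
T = 570
K(y) = 56110 + 181*y (K(y) = (310 + y)*((-17 + 16*0) + 198) = (310 + y)*((-17 + 0) + 198) = (310 + y)*(-17 + 198) = (310 + y)*181 = 56110 + 181*y)
K(T)/200864 + 288706/X(405, -259) = (56110 + 181*570)/200864 + 288706/405 = (56110 + 103170)*(1/200864) + 288706*(1/405) = 159280*(1/200864) + 288706/405 = 9955/12554 + 288706/405 = 3628446899/5084370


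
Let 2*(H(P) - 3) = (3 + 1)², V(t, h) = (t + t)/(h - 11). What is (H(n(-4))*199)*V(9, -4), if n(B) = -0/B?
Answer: -13134/5 ≈ -2626.8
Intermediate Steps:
n(B) = 0 (n(B) = -1*0 = 0)
V(t, h) = 2*t/(-11 + h) (V(t, h) = (2*t)/(-11 + h) = 2*t/(-11 + h))
H(P) = 11 (H(P) = 3 + (3 + 1)²/2 = 3 + (½)*4² = 3 + (½)*16 = 3 + 8 = 11)
(H(n(-4))*199)*V(9, -4) = (11*199)*(2*9/(-11 - 4)) = 2189*(2*9/(-15)) = 2189*(2*9*(-1/15)) = 2189*(-6/5) = -13134/5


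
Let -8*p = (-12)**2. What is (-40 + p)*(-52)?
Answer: 3016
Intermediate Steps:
p = -18 (p = -1/8*(-12)**2 = -1/8*144 = -18)
(-40 + p)*(-52) = (-40 - 18)*(-52) = -58*(-52) = 3016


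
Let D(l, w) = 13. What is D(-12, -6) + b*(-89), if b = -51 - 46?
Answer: 8646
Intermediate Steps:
b = -97
D(-12, -6) + b*(-89) = 13 - 97*(-89) = 13 + 8633 = 8646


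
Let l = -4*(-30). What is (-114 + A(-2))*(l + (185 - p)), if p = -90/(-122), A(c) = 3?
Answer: -2060160/61 ≈ -33773.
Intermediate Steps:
l = 120
p = 45/61 (p = -90*(-1/122) = 45/61 ≈ 0.73771)
(-114 + A(-2))*(l + (185 - p)) = (-114 + 3)*(120 + (185 - 1*45/61)) = -111*(120 + (185 - 45/61)) = -111*(120 + 11240/61) = -111*18560/61 = -2060160/61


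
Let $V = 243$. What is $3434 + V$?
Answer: $3677$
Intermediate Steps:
$3434 + V = 3434 + 243 = 3677$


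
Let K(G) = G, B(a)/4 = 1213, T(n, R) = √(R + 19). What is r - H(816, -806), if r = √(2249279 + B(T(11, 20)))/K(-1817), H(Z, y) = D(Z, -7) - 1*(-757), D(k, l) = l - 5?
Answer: -745 - 3*√250459/1817 ≈ -745.83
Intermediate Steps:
T(n, R) = √(19 + R)
B(a) = 4852 (B(a) = 4*1213 = 4852)
D(k, l) = -5 + l
H(Z, y) = 745 (H(Z, y) = (-5 - 7) - 1*(-757) = -12 + 757 = 745)
r = -3*√250459/1817 (r = √(2249279 + 4852)/(-1817) = √2254131*(-1/1817) = (3*√250459)*(-1/1817) = -3*√250459/1817 ≈ -0.82629)
r - H(816, -806) = -3*√250459/1817 - 1*745 = -3*√250459/1817 - 745 = -745 - 3*√250459/1817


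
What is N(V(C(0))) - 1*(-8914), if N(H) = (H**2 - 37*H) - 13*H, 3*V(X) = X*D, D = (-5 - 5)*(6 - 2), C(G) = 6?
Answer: 19314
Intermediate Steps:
D = -40 (D = -10*4 = -40)
V(X) = -40*X/3 (V(X) = (X*(-40))/3 = (-40*X)/3 = -40*X/3)
N(H) = H**2 - 50*H
N(V(C(0))) - 1*(-8914) = (-40/3*6)*(-50 - 40/3*6) - 1*(-8914) = -80*(-50 - 80) + 8914 = -80*(-130) + 8914 = 10400 + 8914 = 19314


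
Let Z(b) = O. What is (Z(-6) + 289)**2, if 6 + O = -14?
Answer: 72361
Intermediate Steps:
O = -20 (O = -6 - 14 = -20)
Z(b) = -20
(Z(-6) + 289)**2 = (-20 + 289)**2 = 269**2 = 72361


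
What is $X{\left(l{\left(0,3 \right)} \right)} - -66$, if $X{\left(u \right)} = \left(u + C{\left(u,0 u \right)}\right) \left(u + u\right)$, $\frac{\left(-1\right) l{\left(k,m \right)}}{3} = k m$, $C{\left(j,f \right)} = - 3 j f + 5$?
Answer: $66$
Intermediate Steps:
$C{\left(j,f \right)} = 5 - 3 f j$ ($C{\left(j,f \right)} = - 3 f j + 5 = 5 - 3 f j$)
$l{\left(k,m \right)} = - 3 k m$
$X{\left(u \right)} = 2 u \left(5 + u\right)$ ($X{\left(u \right)} = \left(u - \left(-5 + 3 \cdot 0 u u\right)\right) \left(u + u\right) = \left(u + \left(5 - 0 u\right)\right) 2 u = \left(u + \left(5 + 0\right)\right) 2 u = \left(u + 5\right) 2 u = \left(5 + u\right) 2 u = 2 u \left(5 + u\right)$)
$X{\left(l{\left(0,3 \right)} \right)} - -66 = 2 \left(\left(-3\right) 0 \cdot 3\right) \left(5 - 0 \cdot 3\right) - -66 = 2 \cdot 0 \left(5 + 0\right) + 66 = 2 \cdot 0 \cdot 5 + 66 = 0 + 66 = 66$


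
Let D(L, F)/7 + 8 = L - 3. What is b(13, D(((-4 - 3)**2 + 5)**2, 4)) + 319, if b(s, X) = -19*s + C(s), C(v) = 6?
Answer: 78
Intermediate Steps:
D(L, F) = -77 + 7*L (D(L, F) = -56 + 7*(L - 3) = -56 + 7*(-3 + L) = -56 + (-21 + 7*L) = -77 + 7*L)
b(s, X) = 6 - 19*s (b(s, X) = -19*s + 6 = 6 - 19*s)
b(13, D(((-4 - 3)**2 + 5)**2, 4)) + 319 = (6 - 19*13) + 319 = (6 - 247) + 319 = -241 + 319 = 78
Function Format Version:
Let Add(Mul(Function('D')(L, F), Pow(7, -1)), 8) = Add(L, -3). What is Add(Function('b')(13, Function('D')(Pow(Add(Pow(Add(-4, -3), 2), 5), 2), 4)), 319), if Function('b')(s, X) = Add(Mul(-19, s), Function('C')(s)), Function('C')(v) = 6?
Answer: 78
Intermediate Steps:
Function('D')(L, F) = Add(-77, Mul(7, L)) (Function('D')(L, F) = Add(-56, Mul(7, Add(L, -3))) = Add(-56, Mul(7, Add(-3, L))) = Add(-56, Add(-21, Mul(7, L))) = Add(-77, Mul(7, L)))
Function('b')(s, X) = Add(6, Mul(-19, s)) (Function('b')(s, X) = Add(Mul(-19, s), 6) = Add(6, Mul(-19, s)))
Add(Function('b')(13, Function('D')(Pow(Add(Pow(Add(-4, -3), 2), 5), 2), 4)), 319) = Add(Add(6, Mul(-19, 13)), 319) = Add(Add(6, -247), 319) = Add(-241, 319) = 78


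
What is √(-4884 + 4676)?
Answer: 4*I*√13 ≈ 14.422*I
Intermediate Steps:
√(-4884 + 4676) = √(-208) = 4*I*√13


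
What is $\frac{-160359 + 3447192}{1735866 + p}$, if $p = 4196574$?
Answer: $\frac{1095611}{1977480} \approx 0.55404$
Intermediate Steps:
$\frac{-160359 + 3447192}{1735866 + p} = \frac{-160359 + 3447192}{1735866 + 4196574} = \frac{3286833}{5932440} = 3286833 \cdot \frac{1}{5932440} = \frac{1095611}{1977480}$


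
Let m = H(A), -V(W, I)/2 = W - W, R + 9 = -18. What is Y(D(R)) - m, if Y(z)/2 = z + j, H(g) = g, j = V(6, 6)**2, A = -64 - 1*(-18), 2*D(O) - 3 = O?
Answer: 22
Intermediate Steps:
R = -27 (R = -9 - 18 = -27)
V(W, I) = 0 (V(W, I) = -2*(W - W) = -2*0 = 0)
D(O) = 3/2 + O/2
A = -46 (A = -64 + 18 = -46)
j = 0 (j = 0**2 = 0)
Y(z) = 2*z (Y(z) = 2*(z + 0) = 2*z)
m = -46
Y(D(R)) - m = 2*(3/2 + (1/2)*(-27)) - 1*(-46) = 2*(3/2 - 27/2) + 46 = 2*(-12) + 46 = -24 + 46 = 22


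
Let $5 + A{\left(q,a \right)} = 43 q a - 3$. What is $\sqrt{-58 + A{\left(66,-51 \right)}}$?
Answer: $2 i \sqrt{36201} \approx 380.53 i$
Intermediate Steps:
$A{\left(q,a \right)} = -8 + 43 a q$ ($A{\left(q,a \right)} = -5 + \left(43 q a - 3\right) = -5 + \left(43 a q - 3\right) = -5 + \left(-3 + 43 a q\right) = -8 + 43 a q$)
$\sqrt{-58 + A{\left(66,-51 \right)}} = \sqrt{-58 + \left(-8 + 43 \left(-51\right) 66\right)} = \sqrt{-58 - 144746} = \sqrt{-144804} = 2 i \sqrt{36201}$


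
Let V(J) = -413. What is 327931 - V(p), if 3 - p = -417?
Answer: 328344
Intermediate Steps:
p = 420 (p = 3 - 1*(-417) = 3 + 417 = 420)
327931 - V(p) = 327931 - 1*(-413) = 327931 + 413 = 328344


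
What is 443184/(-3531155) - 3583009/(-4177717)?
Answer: 10800662814467/14752166273135 ≈ 0.73214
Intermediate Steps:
443184/(-3531155) - 3583009/(-4177717) = 443184*(-1/3531155) - 3583009*(-1/4177717) = -443184/3531155 + 3583009/4177717 = 10800662814467/14752166273135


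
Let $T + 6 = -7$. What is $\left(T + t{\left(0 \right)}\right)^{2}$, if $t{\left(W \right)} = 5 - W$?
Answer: $64$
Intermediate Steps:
$T = -13$ ($T = -6 - 7 = -13$)
$\left(T + t{\left(0 \right)}\right)^{2} = \left(-13 + \left(5 - 0\right)\right)^{2} = \left(-13 + \left(5 + 0\right)\right)^{2} = \left(-13 + 5\right)^{2} = \left(-8\right)^{2} = 64$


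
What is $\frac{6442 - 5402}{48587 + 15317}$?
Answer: $\frac{65}{3994} \approx 0.016274$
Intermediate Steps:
$\frac{6442 - 5402}{48587 + 15317} = \frac{1040}{63904} = 1040 \cdot \frac{1}{63904} = \frac{65}{3994}$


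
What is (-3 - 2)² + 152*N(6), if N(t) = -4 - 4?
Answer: -1191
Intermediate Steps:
N(t) = -8
(-3 - 2)² + 152*N(6) = (-3 - 2)² + 152*(-8) = (-5)² - 1216 = 25 - 1216 = -1191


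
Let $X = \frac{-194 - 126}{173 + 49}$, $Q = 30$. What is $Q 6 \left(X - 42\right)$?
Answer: $- \frac{289320}{37} \approx -7819.5$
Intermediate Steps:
$X = - \frac{160}{111}$ ($X = - \frac{320}{222} = \left(-320\right) \frac{1}{222} = - \frac{160}{111} \approx -1.4414$)
$Q 6 \left(X - 42\right) = 30 \cdot 6 \left(- \frac{160}{111} - 42\right) = 180 \left(- \frac{4822}{111}\right) = - \frac{289320}{37}$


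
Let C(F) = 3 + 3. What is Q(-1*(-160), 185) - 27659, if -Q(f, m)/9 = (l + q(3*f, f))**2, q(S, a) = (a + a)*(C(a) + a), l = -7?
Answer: -25388944580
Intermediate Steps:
C(F) = 6
q(S, a) = 2*a*(6 + a) (q(S, a) = (a + a)*(6 + a) = (2*a)*(6 + a) = 2*a*(6 + a))
Q(f, m) = -9*(-7 + 2*f*(6 + f))**2
Q(-1*(-160), 185) - 27659 = -9*(-7 + 2*(-1*(-160))*(6 - 1*(-160)))**2 - 27659 = -9*(-7 + 2*160*(6 + 160))**2 - 27659 = -9*(-7 + 2*160*166)**2 - 27659 = -9*(-7 + 53120)**2 - 27659 = -9*53113**2 - 27659 = -9*2820990769 - 27659 = -25388916921 - 27659 = -25388944580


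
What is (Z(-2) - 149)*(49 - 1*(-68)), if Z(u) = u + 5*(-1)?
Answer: -18252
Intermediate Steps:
Z(u) = -5 + u (Z(u) = u - 5 = -5 + u)
(Z(-2) - 149)*(49 - 1*(-68)) = ((-5 - 2) - 149)*(49 - 1*(-68)) = (-7 - 149)*(49 + 68) = -156*117 = -18252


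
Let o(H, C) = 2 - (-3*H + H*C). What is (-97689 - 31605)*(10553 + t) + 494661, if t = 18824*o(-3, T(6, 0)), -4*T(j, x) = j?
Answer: 26625103023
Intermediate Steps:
T(j, x) = -j/4
o(H, C) = 2 + 3*H - C*H (o(H, C) = 2 - (-3*H + C*H) = 2 + (3*H - C*H) = 2 + 3*H - C*H)
t = -216476 (t = 18824*(2 + 3*(-3) - 1*(-¼*6)*(-3)) = 18824*(2 - 9 - 1*(-3/2)*(-3)) = 18824*(2 - 9 - 9/2) = 18824*(-23/2) = -216476)
(-97689 - 31605)*(10553 + t) + 494661 = (-97689 - 31605)*(10553 - 216476) + 494661 = -129294*(-205923) + 494661 = 26624608362 + 494661 = 26625103023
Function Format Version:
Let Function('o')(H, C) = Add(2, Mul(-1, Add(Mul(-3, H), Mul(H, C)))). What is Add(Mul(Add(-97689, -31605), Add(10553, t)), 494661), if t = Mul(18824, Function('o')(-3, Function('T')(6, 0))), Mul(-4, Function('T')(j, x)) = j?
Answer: 26625103023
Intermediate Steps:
Function('T')(j, x) = Mul(Rational(-1, 4), j)
Function('o')(H, C) = Add(2, Mul(3, H), Mul(-1, C, H)) (Function('o')(H, C) = Add(2, Mul(-1, Add(Mul(-3, H), Mul(C, H)))) = Add(2, Add(Mul(3, H), Mul(-1, C, H))) = Add(2, Mul(3, H), Mul(-1, C, H)))
t = -216476 (t = Mul(18824, Add(2, Mul(3, -3), Mul(-1, Mul(Rational(-1, 4), 6), -3))) = Mul(18824, Add(2, -9, Mul(-1, Rational(-3, 2), -3))) = Mul(18824, Add(2, -9, Rational(-9, 2))) = Mul(18824, Rational(-23, 2)) = -216476)
Add(Mul(Add(-97689, -31605), Add(10553, t)), 494661) = Add(Mul(Add(-97689, -31605), Add(10553, -216476)), 494661) = Add(Mul(-129294, -205923), 494661) = Add(26624608362, 494661) = 26625103023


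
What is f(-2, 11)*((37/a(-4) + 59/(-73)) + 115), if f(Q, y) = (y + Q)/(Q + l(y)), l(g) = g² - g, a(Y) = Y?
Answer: 30643/3504 ≈ 8.7451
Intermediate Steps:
f(Q, y) = (Q + y)/(Q + y*(-1 + y)) (f(Q, y) = (y + Q)/(Q + y*(-1 + y)) = (Q + y)/(Q + y*(-1 + y)))
f(-2, 11)*((37/a(-4) + 59/(-73)) + 115) = ((-2 + 11)/(-2 + 11*(-1 + 11)))*((37/(-4) + 59/(-73)) + 115) = (9/(-2 + 11*10))*((37*(-¼) + 59*(-1/73)) + 115) = (9/(-2 + 110))*((-37/4 - 59/73) + 115) = (9/108)*(-2937/292 + 115) = ((1/108)*9)*(30643/292) = (1/12)*(30643/292) = 30643/3504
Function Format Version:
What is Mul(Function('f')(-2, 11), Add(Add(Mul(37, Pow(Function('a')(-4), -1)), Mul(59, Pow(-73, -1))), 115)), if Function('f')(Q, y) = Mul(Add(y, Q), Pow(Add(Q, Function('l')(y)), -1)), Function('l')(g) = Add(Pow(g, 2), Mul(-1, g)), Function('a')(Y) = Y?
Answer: Rational(30643, 3504) ≈ 8.7451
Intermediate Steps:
Function('f')(Q, y) = Mul(Pow(Add(Q, Mul(y, Add(-1, y))), -1), Add(Q, y)) (Function('f')(Q, y) = Mul(Add(y, Q), Pow(Add(Q, Mul(y, Add(-1, y))), -1)) = Mul(Add(Q, y), Pow(Add(Q, Mul(y, Add(-1, y))), -1)) = Mul(Pow(Add(Q, Mul(y, Add(-1, y))), -1), Add(Q, y)))
Mul(Function('f')(-2, 11), Add(Add(Mul(37, Pow(Function('a')(-4), -1)), Mul(59, Pow(-73, -1))), 115)) = Mul(Mul(Pow(Add(-2, Mul(11, Add(-1, 11))), -1), Add(-2, 11)), Add(Add(Mul(37, Pow(-4, -1)), Mul(59, Pow(-73, -1))), 115)) = Mul(Mul(Pow(Add(-2, Mul(11, 10)), -1), 9), Add(Add(Mul(37, Rational(-1, 4)), Mul(59, Rational(-1, 73))), 115)) = Mul(Mul(Pow(Add(-2, 110), -1), 9), Add(Add(Rational(-37, 4), Rational(-59, 73)), 115)) = Mul(Mul(Pow(108, -1), 9), Add(Rational(-2937, 292), 115)) = Mul(Mul(Rational(1, 108), 9), Rational(30643, 292)) = Mul(Rational(1, 12), Rational(30643, 292)) = Rational(30643, 3504)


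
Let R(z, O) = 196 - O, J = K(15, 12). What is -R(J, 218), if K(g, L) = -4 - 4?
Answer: 22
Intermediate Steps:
K(g, L) = -8
J = -8
-R(J, 218) = -(196 - 1*218) = -(196 - 218) = -1*(-22) = 22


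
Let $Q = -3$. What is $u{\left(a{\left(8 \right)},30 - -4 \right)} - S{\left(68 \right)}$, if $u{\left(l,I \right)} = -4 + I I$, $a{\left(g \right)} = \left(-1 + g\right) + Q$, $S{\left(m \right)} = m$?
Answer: $1084$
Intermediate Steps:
$a{\left(g \right)} = -4 + g$ ($a{\left(g \right)} = \left(-1 + g\right) - 3 = -4 + g$)
$u{\left(l,I \right)} = -4 + I^{2}$
$u{\left(a{\left(8 \right)},30 - -4 \right)} - S{\left(68 \right)} = \left(-4 + \left(30 - -4\right)^{2}\right) - 68 = \left(-4 + \left(30 + 4\right)^{2}\right) - 68 = \left(-4 + 34^{2}\right) - 68 = \left(-4 + 1156\right) - 68 = 1152 - 68 = 1084$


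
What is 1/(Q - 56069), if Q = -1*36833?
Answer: -1/92902 ≈ -1.0764e-5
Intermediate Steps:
Q = -36833
1/(Q - 56069) = 1/(-36833 - 56069) = 1/(-92902) = -1/92902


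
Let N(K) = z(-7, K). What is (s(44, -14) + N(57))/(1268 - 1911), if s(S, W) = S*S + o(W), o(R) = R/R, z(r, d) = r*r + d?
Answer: -2043/643 ≈ -3.1773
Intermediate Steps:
z(r, d) = d + r² (z(r, d) = r² + d = d + r²)
o(R) = 1
s(S, W) = 1 + S² (s(S, W) = S*S + 1 = S² + 1 = 1 + S²)
N(K) = 49 + K (N(K) = K + (-7)² = K + 49 = 49 + K)
(s(44, -14) + N(57))/(1268 - 1911) = ((1 + 44²) + (49 + 57))/(1268 - 1911) = ((1 + 1936) + 106)/(-643) = (1937 + 106)*(-1/643) = 2043*(-1/643) = -2043/643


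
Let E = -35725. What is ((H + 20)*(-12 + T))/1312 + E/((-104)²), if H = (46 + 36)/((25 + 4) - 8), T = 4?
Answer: -32116633/9312576 ≈ -3.4487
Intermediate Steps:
H = 82/21 (H = 82/(29 - 8) = 82/21 ≈ 3.9048)
((H + 20)*(-12 + T))/1312 + E/((-104)²) = ((82/21 + 20)*(-12 + 4))/1312 - 35725/((-104)²) = ((502/21)*(-8))*(1/1312) - 35725/10816 = -4016/21*1/1312 - 35725*1/10816 = -251/1722 - 35725/10816 = -32116633/9312576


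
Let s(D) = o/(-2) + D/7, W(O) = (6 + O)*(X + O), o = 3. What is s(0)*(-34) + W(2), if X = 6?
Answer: 115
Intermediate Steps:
W(O) = (6 + O)**2 (W(O) = (6 + O)*(6 + O) = (6 + O)**2)
s(D) = -3/2 + D/7 (s(D) = 3/(-2) + D/7 = 3*(-1/2) + D*(1/7) = -3/2 + D/7)
s(0)*(-34) + W(2) = (-3/2 + (1/7)*0)*(-34) + (36 + 2**2 + 12*2) = (-3/2 + 0)*(-34) + (36 + 4 + 24) = -3/2*(-34) + 64 = 51 + 64 = 115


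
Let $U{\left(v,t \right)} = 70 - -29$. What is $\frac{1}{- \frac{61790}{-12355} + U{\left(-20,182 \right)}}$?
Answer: $\frac{2471}{256987} \approx 0.0096153$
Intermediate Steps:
$U{\left(v,t \right)} = 99$ ($U{\left(v,t \right)} = 70 + 29 = 99$)
$\frac{1}{- \frac{61790}{-12355} + U{\left(-20,182 \right)}} = \frac{1}{- \frac{61790}{-12355} + 99} = \frac{1}{\left(-61790\right) \left(- \frac{1}{12355}\right) + 99} = \frac{1}{\frac{12358}{2471} + 99} = \frac{1}{\frac{256987}{2471}} = \frac{2471}{256987}$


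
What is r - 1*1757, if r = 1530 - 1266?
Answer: -1493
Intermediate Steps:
r = 264
r - 1*1757 = 264 - 1*1757 = 264 - 1757 = -1493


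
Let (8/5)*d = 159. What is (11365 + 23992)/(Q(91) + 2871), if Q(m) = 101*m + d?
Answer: 282856/97291 ≈ 2.9073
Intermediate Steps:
d = 795/8 (d = (5/8)*159 = 795/8 ≈ 99.375)
Q(m) = 795/8 + 101*m (Q(m) = 101*m + 795/8 = 795/8 + 101*m)
(11365 + 23992)/(Q(91) + 2871) = (11365 + 23992)/((795/8 + 101*91) + 2871) = 35357/((795/8 + 9191) + 2871) = 35357/(74323/8 + 2871) = 35357/(97291/8) = 35357*(8/97291) = 282856/97291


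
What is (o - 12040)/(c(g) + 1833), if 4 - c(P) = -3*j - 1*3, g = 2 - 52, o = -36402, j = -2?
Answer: -24221/917 ≈ -26.413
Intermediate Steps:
g = -50
c(P) = 1 (c(P) = 4 - (-3*(-2) - 1*3) = 4 - (6 - 3) = 4 - 1*3 = 4 - 3 = 1)
(o - 12040)/(c(g) + 1833) = (-36402 - 12040)/(1 + 1833) = -48442/1834 = -48442*1/1834 = -24221/917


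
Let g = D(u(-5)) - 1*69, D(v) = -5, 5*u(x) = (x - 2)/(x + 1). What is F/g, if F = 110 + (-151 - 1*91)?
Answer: 66/37 ≈ 1.7838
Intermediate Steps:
u(x) = (-2 + x)/(5*(1 + x)) (u(x) = ((x - 2)/(x + 1))/5 = ((-2 + x)/(1 + x))/5 = (-2 + x)/(5*(1 + x)))
g = -74 (g = -5 - 1*69 = -5 - 69 = -74)
F = -132 (F = 110 + (-151 - 91) = 110 - 242 = -132)
F/g = -132/(-74) = -1/74*(-132) = 66/37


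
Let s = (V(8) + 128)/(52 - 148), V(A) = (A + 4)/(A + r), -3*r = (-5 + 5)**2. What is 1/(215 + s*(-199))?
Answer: 192/92821 ≈ 0.0020685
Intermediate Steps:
r = 0 (r = -(-5 + 5)**2/3 = -1/3*0**2 = -1/3*0 = 0)
V(A) = (4 + A)/A (V(A) = (A + 4)/(A + 0) = (4 + A)/A)
s = -259/192 (s = ((4 + 8)/8 + 128)/(52 - 148) = ((1/8)*12 + 128)/(-96) = (3/2 + 128)*(-1/96) = (259/2)*(-1/96) = -259/192 ≈ -1.3490)
1/(215 + s*(-199)) = 1/(215 - 259/192*(-199)) = 1/(215 + 51541/192) = 1/(92821/192) = 192/92821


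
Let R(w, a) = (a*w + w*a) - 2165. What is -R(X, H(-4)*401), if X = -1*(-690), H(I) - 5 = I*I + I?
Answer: -9405295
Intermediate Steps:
H(I) = 5 + I + I**2 (H(I) = 5 + (I*I + I) = 5 + (I**2 + I) = 5 + (I + I**2) = 5 + I + I**2)
X = 690
R(w, a) = -2165 + 2*a*w (R(w, a) = (a*w + a*w) - 2165 = 2*a*w - 2165 = -2165 + 2*a*w)
-R(X, H(-4)*401) = -(-2165 + 2*((5 - 4 + (-4)**2)*401)*690) = -(-2165 + 2*((5 - 4 + 16)*401)*690) = -(-2165 + 2*(17*401)*690) = -(-2165 + 2*6817*690) = -(-2165 + 9407460) = -1*9405295 = -9405295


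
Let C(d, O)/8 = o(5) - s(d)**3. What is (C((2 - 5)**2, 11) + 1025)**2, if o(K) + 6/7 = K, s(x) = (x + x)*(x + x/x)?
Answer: 106657496384975649/49 ≈ 2.1767e+15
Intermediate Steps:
s(x) = 2*x*(1 + x) (s(x) = (2*x)*(x + 1) = (2*x)*(1 + x) = 2*x*(1 + x))
o(K) = -6/7 + K
C(d, O) = 232/7 - 64*d**3*(1 + d)**3 (C(d, O) = 8*((-6/7 + 5) - (2*d*(1 + d))**3) = 8*(29/7 - 8*d**3*(1 + d)**3) = 232/7 - 64*d**3*(1 + d)**3)
(C((2 - 5)**2, 11) + 1025)**2 = ((232/7 - 64*((2 - 5)**2)**3*(1 + (2 - 5)**2)**3) + 1025)**2 = ((232/7 - 64*((-3)**2)**3*(1 + (-3)**2)**3) + 1025)**2 = ((232/7 - 64*9**3*(1 + 9)**3) + 1025)**2 = ((232/7 - 64*729*10**3) + 1025)**2 = ((232/7 - 64*729*1000) + 1025)**2 = ((232/7 - 46656000) + 1025)**2 = (-326591768/7 + 1025)**2 = (-326584593/7)**2 = 106657496384975649/49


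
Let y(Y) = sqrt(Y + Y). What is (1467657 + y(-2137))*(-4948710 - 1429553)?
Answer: -9361102339791 - 6378263*I*sqrt(4274) ≈ -9.3611e+12 - 4.1698e+8*I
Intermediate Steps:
y(Y) = sqrt(2)*sqrt(Y) (y(Y) = sqrt(2*Y) = sqrt(2)*sqrt(Y))
(1467657 + y(-2137))*(-4948710 - 1429553) = (1467657 + sqrt(2)*sqrt(-2137))*(-4948710 - 1429553) = (1467657 + sqrt(2)*(I*sqrt(2137)))*(-6378263) = (1467657 + I*sqrt(4274))*(-6378263) = -9361102339791 - 6378263*I*sqrt(4274)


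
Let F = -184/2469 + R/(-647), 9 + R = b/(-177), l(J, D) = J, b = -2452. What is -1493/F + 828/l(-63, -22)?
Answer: 984286498199/54115523 ≈ 18189.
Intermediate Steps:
R = 859/177 (R = -9 - 2452/(-177) = -9 - 2452*(-1/177) = -9 + 2452/177 = 859/177 ≈ 4.8531)
F = -7730789/94249137 (F = -184/2469 + (859/177)/(-647) = -184*1/2469 + (859/177)*(-1/647) = -184/2469 - 859/114519 = -7730789/94249137 ≈ -0.082025)
-1493/F + 828/l(-63, -22) = -1493/(-7730789/94249137) + 828/(-63) = -1493*(-94249137/7730789) + 828*(-1/63) = 140713961541/7730789 - 92/7 = 984286498199/54115523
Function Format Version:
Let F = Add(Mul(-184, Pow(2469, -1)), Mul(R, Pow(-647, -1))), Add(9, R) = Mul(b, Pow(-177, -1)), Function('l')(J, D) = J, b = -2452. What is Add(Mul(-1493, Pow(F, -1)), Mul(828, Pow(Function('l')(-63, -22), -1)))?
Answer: Rational(984286498199, 54115523) ≈ 18189.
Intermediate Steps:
R = Rational(859, 177) (R = Add(-9, Mul(-2452, Pow(-177, -1))) = Add(-9, Mul(-2452, Rational(-1, 177))) = Add(-9, Rational(2452, 177)) = Rational(859, 177) ≈ 4.8531)
F = Rational(-7730789, 94249137) (F = Add(Mul(-184, Pow(2469, -1)), Mul(Rational(859, 177), Pow(-647, -1))) = Add(Mul(-184, Rational(1, 2469)), Mul(Rational(859, 177), Rational(-1, 647))) = Add(Rational(-184, 2469), Rational(-859, 114519)) = Rational(-7730789, 94249137) ≈ -0.082025)
Add(Mul(-1493, Pow(F, -1)), Mul(828, Pow(Function('l')(-63, -22), -1))) = Add(Mul(-1493, Pow(Rational(-7730789, 94249137), -1)), Mul(828, Pow(-63, -1))) = Add(Mul(-1493, Rational(-94249137, 7730789)), Mul(828, Rational(-1, 63))) = Add(Rational(140713961541, 7730789), Rational(-92, 7)) = Rational(984286498199, 54115523)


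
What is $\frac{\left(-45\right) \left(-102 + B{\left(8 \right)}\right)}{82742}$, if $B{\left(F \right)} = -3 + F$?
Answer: $\frac{4365}{82742} \approx 0.052754$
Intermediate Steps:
$\frac{\left(-45\right) \left(-102 + B{\left(8 \right)}\right)}{82742} = \frac{\left(-45\right) \left(-102 + \left(-3 + 8\right)\right)}{82742} = - 45 \left(-102 + 5\right) \frac{1}{82742} = \left(-45\right) \left(-97\right) \frac{1}{82742} = 4365 \cdot \frac{1}{82742} = \frac{4365}{82742}$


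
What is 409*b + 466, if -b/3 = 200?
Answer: -244934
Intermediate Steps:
b = -600 (b = -3*200 = -600)
409*b + 466 = 409*(-600) + 466 = -245400 + 466 = -244934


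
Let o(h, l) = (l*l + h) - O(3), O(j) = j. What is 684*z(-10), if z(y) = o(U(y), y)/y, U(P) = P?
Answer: -29754/5 ≈ -5950.8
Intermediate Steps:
o(h, l) = -3 + h + l² (o(h, l) = (l*l + h) - 1*3 = (l² + h) - 3 = (h + l²) - 3 = -3 + h + l²)
z(y) = (-3 + y + y²)/y
684*z(-10) = 684*(1 - 10 - 3/(-10)) = 684*(1 - 10 - 3*(-⅒)) = 684*(1 - 10 + 3/10) = 684*(-87/10) = -29754/5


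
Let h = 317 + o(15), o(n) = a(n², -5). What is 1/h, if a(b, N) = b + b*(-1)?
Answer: 1/317 ≈ 0.0031546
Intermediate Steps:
a(b, N) = 0 (a(b, N) = b - b = 0)
o(n) = 0
h = 317 (h = 317 + 0 = 317)
1/h = 1/317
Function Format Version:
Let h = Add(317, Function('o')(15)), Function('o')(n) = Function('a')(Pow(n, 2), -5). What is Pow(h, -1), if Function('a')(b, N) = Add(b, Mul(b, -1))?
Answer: Rational(1, 317) ≈ 0.0031546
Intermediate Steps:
Function('a')(b, N) = 0 (Function('a')(b, N) = Add(b, Mul(-1, b)) = 0)
Function('o')(n) = 0
h = 317 (h = Add(317, 0) = 317)
Pow(h, -1) = Pow(317, -1) = Rational(1, 317)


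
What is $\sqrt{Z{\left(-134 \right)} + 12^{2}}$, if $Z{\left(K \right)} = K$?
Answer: $\sqrt{10} \approx 3.1623$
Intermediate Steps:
$\sqrt{Z{\left(-134 \right)} + 12^{2}} = \sqrt{-134 + 12^{2}} = \sqrt{-134 + 144} = \sqrt{10}$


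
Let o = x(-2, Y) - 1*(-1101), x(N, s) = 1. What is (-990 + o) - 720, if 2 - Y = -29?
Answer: -608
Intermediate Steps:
Y = 31 (Y = 2 - 1*(-29) = 2 + 29 = 31)
o = 1102 (o = 1 - 1*(-1101) = 1 + 1101 = 1102)
(-990 + o) - 720 = (-990 + 1102) - 720 = 112 - 720 = -608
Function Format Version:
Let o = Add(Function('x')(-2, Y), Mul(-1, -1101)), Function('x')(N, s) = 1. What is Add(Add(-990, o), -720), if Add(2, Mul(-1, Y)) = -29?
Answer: -608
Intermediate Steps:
Y = 31 (Y = Add(2, Mul(-1, -29)) = Add(2, 29) = 31)
o = 1102 (o = Add(1, Mul(-1, -1101)) = Add(1, 1101) = 1102)
Add(Add(-990, o), -720) = Add(Add(-990, 1102), -720) = Add(112, -720) = -608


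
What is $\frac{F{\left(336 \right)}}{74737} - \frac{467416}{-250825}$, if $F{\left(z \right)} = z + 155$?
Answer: $\frac{35056424667}{18745908025} \approx 1.8701$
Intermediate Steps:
$F{\left(z \right)} = 155 + z$
$\frac{F{\left(336 \right)}}{74737} - \frac{467416}{-250825} = \frac{155 + 336}{74737} - \frac{467416}{-250825} = 491 \cdot \frac{1}{74737} - - \frac{467416}{250825} = \frac{491}{74737} + \frac{467416}{250825} = \frac{35056424667}{18745908025}$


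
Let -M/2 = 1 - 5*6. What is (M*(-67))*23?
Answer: -89378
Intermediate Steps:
M = 58 (M = -2*(1 - 5*6) = -2*(1 - 30) = -2*(-29) = 58)
(M*(-67))*23 = (58*(-67))*23 = -3886*23 = -89378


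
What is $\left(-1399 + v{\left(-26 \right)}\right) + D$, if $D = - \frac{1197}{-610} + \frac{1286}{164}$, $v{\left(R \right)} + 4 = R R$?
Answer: $- \frac{8968539}{12505} \approx -717.2$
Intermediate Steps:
$v{\left(R \right)} = -4 + R^{2}$ ($v{\left(R \right)} = -4 + R R = -4 + R^{2}$)
$D = \frac{122596}{12505}$ ($D = \left(-1197\right) \left(- \frac{1}{610}\right) + 1286 \cdot \frac{1}{164} = \frac{1197}{610} + \frac{643}{82} = \frac{122596}{12505} \approx 9.8038$)
$\left(-1399 + v{\left(-26 \right)}\right) + D = \left(-1399 - \left(4 - \left(-26\right)^{2}\right)\right) + \frac{122596}{12505} = \left(-1399 + \left(-4 + 676\right)\right) + \frac{122596}{12505} = \left(-1399 + 672\right) + \frac{122596}{12505} = -727 + \frac{122596}{12505} = - \frac{8968539}{12505}$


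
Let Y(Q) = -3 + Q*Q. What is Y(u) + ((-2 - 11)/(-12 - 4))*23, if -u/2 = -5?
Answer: 1851/16 ≈ 115.69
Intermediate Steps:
u = 10 (u = -2*(-5) = 10)
Y(Q) = -3 + Q**2
Y(u) + ((-2 - 11)/(-12 - 4))*23 = (-3 + 10**2) + ((-2 - 11)/(-12 - 4))*23 = (-3 + 100) - 13/(-16)*23 = 97 - 13*(-1/16)*23 = 97 + (13/16)*23 = 97 + 299/16 = 1851/16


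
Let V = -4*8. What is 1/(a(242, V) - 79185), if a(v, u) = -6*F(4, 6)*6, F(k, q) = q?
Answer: -1/79401 ≈ -1.2594e-5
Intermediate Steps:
V = -32
a(v, u) = -216 (a(v, u) = -6*6*6 = -36*6 = -216)
1/(a(242, V) - 79185) = 1/(-216 - 79185) = 1/(-79401) = -1/79401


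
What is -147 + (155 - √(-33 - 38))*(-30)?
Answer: -4797 + 30*I*√71 ≈ -4797.0 + 252.78*I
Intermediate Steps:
-147 + (155 - √(-33 - 38))*(-30) = -147 + (155 - √(-71))*(-30) = -147 + (155 - I*√71)*(-30) = -147 + (-4650 + 30*I*√71) = -4797 + 30*I*√71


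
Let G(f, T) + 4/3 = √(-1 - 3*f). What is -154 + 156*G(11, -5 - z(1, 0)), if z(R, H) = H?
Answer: -362 + 156*I*√34 ≈ -362.0 + 909.63*I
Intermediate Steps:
G(f, T) = -4/3 + √(-1 - 3*f)
-154 + 156*G(11, -5 - z(1, 0)) = -154 + 156*(-4/3 + √(-1 - 3*11)) = -154 + 156*(-4/3 + √(-1 - 33)) = -154 + 156*(-4/3 + √(-34)) = -154 + 156*(-4/3 + I*√34) = -154 + (-208 + 156*I*√34) = -362 + 156*I*√34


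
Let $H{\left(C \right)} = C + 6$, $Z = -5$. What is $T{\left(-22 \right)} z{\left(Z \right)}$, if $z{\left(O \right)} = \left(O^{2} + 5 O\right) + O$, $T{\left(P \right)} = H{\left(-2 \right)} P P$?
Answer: $-9680$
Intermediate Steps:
$H{\left(C \right)} = 6 + C$
$T{\left(P \right)} = 4 P^{2}$ ($T{\left(P \right)} = \left(6 - 2\right) P P = 4 P P = 4 P^{2}$)
$z{\left(O \right)} = O^{2} + 6 O$
$T{\left(-22 \right)} z{\left(Z \right)} = 4 \left(-22\right)^{2} \left(- 5 \left(6 - 5\right)\right) = 4 \cdot 484 \left(\left(-5\right) 1\right) = 1936 \left(-5\right) = -9680$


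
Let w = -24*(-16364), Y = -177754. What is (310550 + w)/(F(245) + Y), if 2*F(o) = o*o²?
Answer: 1406572/14350617 ≈ 0.098015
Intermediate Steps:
F(o) = o³/2 (F(o) = (o*o²)/2 = o³/2)
w = 392736
(310550 + w)/(F(245) + Y) = (310550 + 392736)/((½)*245³ - 177754) = 703286/((½)*14706125 - 177754) = 703286/(14706125/2 - 177754) = 703286/(14350617/2) = 703286*(2/14350617) = 1406572/14350617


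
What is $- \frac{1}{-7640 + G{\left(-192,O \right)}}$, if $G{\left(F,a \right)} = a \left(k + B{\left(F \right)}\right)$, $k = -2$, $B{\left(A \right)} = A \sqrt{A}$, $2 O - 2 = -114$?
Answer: $\frac{941}{2781615944} + \frac{1344 i \sqrt{3}}{347701993} \approx 3.3829 \cdot 10^{-7} + 6.695 \cdot 10^{-6} i$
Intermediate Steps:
$O = -56$ ($O = 1 + \frac{1}{2} \left(-114\right) = 1 - 57 = -56$)
$B{\left(A \right)} = A^{\frac{3}{2}}$
$G{\left(F,a \right)} = a \left(-2 + F^{\frac{3}{2}}\right)$
$- \frac{1}{-7640 + G{\left(-192,O \right)}} = - \frac{1}{-7640 - 56 \left(-2 + \left(-192\right)^{\frac{3}{2}}\right)} = - \frac{1}{-7640 - 56 \left(-2 - 1536 i \sqrt{3}\right)} = - \frac{1}{-7640 + \left(112 + 86016 i \sqrt{3}\right)} = - \frac{1}{-7528 + 86016 i \sqrt{3}}$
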